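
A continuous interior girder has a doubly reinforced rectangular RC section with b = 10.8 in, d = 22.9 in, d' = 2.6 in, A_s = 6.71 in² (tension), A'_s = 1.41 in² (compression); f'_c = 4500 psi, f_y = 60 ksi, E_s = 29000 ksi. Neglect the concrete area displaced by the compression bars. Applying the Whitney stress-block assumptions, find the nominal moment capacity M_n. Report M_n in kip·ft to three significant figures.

M_n ≈ 648 kip·ft

Assume both steels yield.
a = (A_s − A'_s) f_y/(0.85 f'_c b) = (6.71 − 1.41) × 60/(0.85 × 4.5 × 10.8) = 7.698 in.
c = a/β₁ = 7.698/0.825 = 9.331 in; ε'_s = 0.003(c − d')/c = 0.0022 ≥ ε_y = 0.0021, so the compression steel yields.
M_n = (A_s − A'_s) f_y (d − a/2) + A'_s f_y (d − d') = 318 × (22.9 − 3.849) + 84.6 × (22.9 − 2.6) = 6058.2 + 1717.4 = 7775.6 kip·in = 7775.6/12 = 647.97 kip·ft.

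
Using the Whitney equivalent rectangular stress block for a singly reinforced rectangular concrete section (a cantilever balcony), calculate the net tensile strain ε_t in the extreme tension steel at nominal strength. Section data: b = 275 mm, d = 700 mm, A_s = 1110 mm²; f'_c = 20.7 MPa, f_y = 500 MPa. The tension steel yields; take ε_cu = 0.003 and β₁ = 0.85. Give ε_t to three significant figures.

a = A_s f_y/(0.85 f'_c b) = 114.70 mm.
β₁ = 0.85, so c = a/β₁ = 114.70/0.85 = 134.94 mm.
From the linear strain diagram with ε_cu = 0.003: ε_t = 0.003 (d − c)/c = 0.003 × (700 − 134.94)/134.94 = 0.0126.
Since ε_t ≥ 0.005, the section is tension-controlled.

ε_t ≈ 0.0126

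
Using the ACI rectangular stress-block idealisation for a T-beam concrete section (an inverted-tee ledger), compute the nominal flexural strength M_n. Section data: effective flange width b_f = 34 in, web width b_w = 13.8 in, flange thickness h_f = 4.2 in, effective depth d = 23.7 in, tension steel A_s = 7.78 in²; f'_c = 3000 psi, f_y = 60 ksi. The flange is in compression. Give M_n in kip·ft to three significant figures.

M_n ≈ 810 kip·ft

Tension: T = A_s f_y = 7.78 × 60 = 466.8 kips.
Try a within the flange: a = T/(0.85 f'_c b_f) = 466.8/(0.85 × 3 × 34) = 5.384 in.
a = 5.384 > h_f = 4.2 in: the block extends into the web. Split into flange-overhang and web parts.
C_f = 0.85 f'_c (b_f − b_w) h_f = 0.85 × 3 × (34 − 13.8) × 4.2 = 216.3 kips.
Remaining web compression depth: a_w = (T − C_f)/(0.85 f'_c b_w) = (466.8 − 216.3)/(0.85 × 3 × 13.8) = 7.118 in.
M_n = C_f(d − h_f/2) + (T − C_f)(d − a_w/2) = 216.3 × (23.7 − 2.1) + 250.5 × (23.7 − 3.559) = 4672.1 + 5045.3 = 9717.4 kip·in.
M_n = 9717.4/12 = 809.78 kip·ft.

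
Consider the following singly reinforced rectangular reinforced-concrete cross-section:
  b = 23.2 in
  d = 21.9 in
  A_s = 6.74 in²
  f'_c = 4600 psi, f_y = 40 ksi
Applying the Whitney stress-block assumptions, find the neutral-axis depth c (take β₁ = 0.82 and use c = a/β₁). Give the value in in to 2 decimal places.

T = A_s f_y = 6.74 × 40 = 269.6 kips.
a = T/(0.85 f'_c b) = 269.6/(0.85 × 4.6 × 23.2) = 2.9720 in.
With β₁ = 0.82, c = a/β₁ = 2.9720/0.82 = 3.62 in.

c ≈ 3.62 in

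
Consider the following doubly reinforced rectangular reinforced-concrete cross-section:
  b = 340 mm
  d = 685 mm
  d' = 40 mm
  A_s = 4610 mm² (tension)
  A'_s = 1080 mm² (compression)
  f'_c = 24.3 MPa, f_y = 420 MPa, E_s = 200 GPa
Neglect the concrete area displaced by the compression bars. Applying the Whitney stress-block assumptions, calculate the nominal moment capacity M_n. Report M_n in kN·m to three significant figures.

Assume both tension and compression steel yield.
Net tension couple steel: A_s − A'_s = 3530 mm².
a = (A_s − A'_s) f_y / (0.85 f'_c b) = 1482600/(0.85 × 24.3 × 340) = 211.12 mm.
c = a/β₁ = 211.12/0.85 = 248.38 mm; ε'_s = 0.003(c − d')/c = 0.0025 ≥ f_y/E_s = 0.0021, so compression steel does yield.
M_n = (A_s − A'_s) f_y (d − a/2) + A'_s f_y (d − d') = [1482600 × (685 − 105.56) + 453600 × (685 − 40)] × 10⁻⁶ = 859.08 + 292.57 = 1151.65 kN·m.

M_n ≈ 1150 kN·m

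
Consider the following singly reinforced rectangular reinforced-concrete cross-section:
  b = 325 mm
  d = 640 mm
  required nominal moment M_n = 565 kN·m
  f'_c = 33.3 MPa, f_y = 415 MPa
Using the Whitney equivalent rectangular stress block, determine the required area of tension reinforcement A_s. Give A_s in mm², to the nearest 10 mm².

With M_n = 0.85 f'_c a b (d − a/2), solve the quadratic for a:
a = d − √(d² − 2M_n/(0.85 f'_c b)) = 640 − √(640² − 2 × 565×10⁶/(0.85 × 33.3 × 325)) = 104.50 mm.
A_s = 0.85 f'_c a b / f_y = 0.85 × 33.3 × 104.50 × 325 / 415 = 2316.4 mm².

A_s ≈ 2320 mm²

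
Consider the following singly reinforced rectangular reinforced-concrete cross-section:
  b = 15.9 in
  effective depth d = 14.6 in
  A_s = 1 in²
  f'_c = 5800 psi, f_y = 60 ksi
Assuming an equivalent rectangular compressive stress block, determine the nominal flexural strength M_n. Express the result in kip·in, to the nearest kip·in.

T = A_s f_y = 1 × 60 = 60 kips.
a = T/(0.85 f'_c b) = 60/(0.85 × 5.8 × 15.9) = 0.765 in.
M_n = T(d − a/2) = 60 × (14.6 − 0.3825) = 853.1 kip·in.

M_n ≈ 853 kip·in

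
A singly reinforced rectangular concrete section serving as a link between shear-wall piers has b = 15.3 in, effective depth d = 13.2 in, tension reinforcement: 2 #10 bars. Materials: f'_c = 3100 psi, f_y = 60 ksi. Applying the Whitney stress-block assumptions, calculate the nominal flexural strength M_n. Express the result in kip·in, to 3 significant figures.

A_s = 2 × 1.27 = 2.54 in².
T = A_s f_y = 2.54 × 60 = 152.4 kips.
a = T/(0.85 f'_c b) = 152.4/(0.85 × 3.1 × 15.3) = 3.780 in.
M_n = T(d − a/2) = 152.4 × (13.2 − 1.89) = 1723.6 kip·in.

M_n ≈ 1720 kip·in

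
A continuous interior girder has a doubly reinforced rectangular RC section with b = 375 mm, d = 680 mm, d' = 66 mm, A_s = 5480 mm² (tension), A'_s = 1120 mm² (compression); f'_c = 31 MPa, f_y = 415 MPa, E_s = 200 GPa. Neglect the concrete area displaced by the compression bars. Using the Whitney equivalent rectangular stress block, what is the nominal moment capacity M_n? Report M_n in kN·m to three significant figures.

Assume both tension and compression steel yield.
Net tension couple steel: A_s − A'_s = 4360 mm².
a = (A_s − A'_s) f_y / (0.85 f'_c b) = 1809400/(0.85 × 31 × 375) = 183.11 mm.
c = a/β₁ = 183.11/0.829 = 220.88 mm; ε'_s = 0.003(c − d')/c = 0.0021 ≥ f_y/E_s = 0.0021, so compression steel does yield.
M_n = (A_s − A'_s) f_y (d − a/2) + A'_s f_y (d − d') = [1809400 × (680 − 91.555) + 464800 × (680 − 66)] × 10⁻⁶ = 1064.73 + 285.39 = 1350.12 kN·m.

M_n ≈ 1350 kN·m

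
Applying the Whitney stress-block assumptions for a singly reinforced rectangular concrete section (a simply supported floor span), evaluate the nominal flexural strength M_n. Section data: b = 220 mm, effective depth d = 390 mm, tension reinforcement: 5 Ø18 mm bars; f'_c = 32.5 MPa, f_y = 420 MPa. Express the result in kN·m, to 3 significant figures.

A_s = 5 × 254 = 1270 mm².
T = A_s f_y = 1270 × 420 = 533400 N = 533.4 kN.
From C = T: a = T/(0.85 f'_c b) = 533400/(0.85 × 32.5 × 220) = 87.77 mm.
M_n = T(d − a/2) = 533.4 kN × (390 − 43.885) mm = 184.62 kN·m.

M_n ≈ 185 kN·m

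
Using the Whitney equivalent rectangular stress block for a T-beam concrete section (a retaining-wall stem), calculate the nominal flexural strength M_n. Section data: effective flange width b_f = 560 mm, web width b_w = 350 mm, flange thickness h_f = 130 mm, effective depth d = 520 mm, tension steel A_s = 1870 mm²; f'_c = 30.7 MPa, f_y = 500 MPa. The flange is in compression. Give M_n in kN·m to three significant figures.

M_n ≈ 456 kN·m

Tension: T = A_s f_y = 1870 × 500 = 935000 N.
Try a within the flange: a = T/(0.85 f'_c b_f) = 935000/(0.85 × 30.7 × 560) = 63.98 mm.
Since a = 63.98 ≤ h_f = 130 mm, the stress block lies entirely in the flange; analyse as a rectangular beam of width b_f.
M_n = T(d − a/2) = 935000 × (520 − 31.99) = 456.29 × 10⁶ N·mm.
M_n = 456.29 kN·m.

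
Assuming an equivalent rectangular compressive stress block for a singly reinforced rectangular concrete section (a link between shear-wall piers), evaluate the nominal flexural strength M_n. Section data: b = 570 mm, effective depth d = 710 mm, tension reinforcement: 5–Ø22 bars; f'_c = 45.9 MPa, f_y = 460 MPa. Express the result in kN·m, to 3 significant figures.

A_s = 5 × 380 = 1900 mm².
T = A_s f_y = 1900 × 460 = 874000 N = 874 kN.
From C = T: a = T/(0.85 f'_c b) = 874000/(0.85 × 45.9 × 570) = 39.30 mm.
M_n = T(d − a/2) = 874 kN × (710 − 19.65) mm = 603.37 kN·m.

M_n ≈ 603 kN·m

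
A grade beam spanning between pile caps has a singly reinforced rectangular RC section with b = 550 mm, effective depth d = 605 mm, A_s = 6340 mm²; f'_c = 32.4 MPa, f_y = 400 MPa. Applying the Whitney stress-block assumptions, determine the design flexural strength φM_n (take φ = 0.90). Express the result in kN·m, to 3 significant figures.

T = A_s f_y = 6340 × 400 = 2536000 N = 2536 kN.
From C = T: a = T/(0.85 f'_c b) = 2536000/(0.85 × 32.4 × 550) = 167.43 mm.
M_n = T(d − a/2) = 2536 kN × (605 − 83.715) mm = 1321.98 kN·m.
φM_n = 0.90 × 1321.98 = 1189.78 kN·m.

φM_n ≈ 1190 kN·m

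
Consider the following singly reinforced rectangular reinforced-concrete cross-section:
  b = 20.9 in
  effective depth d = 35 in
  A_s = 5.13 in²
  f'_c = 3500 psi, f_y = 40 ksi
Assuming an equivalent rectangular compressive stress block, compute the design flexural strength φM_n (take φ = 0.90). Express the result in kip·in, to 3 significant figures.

T = A_s f_y = 5.13 × 40 = 205.2 kips.
a = T/(0.85 f'_c b) = 205.2/(0.85 × 3.5 × 20.9) = 3.300 in.
M_n = T(d − a/2) = 205.2 × (35 − 1.65) = 6843.4 kip·in.
φM_n = 0.90 × 6843.4 = 6159.1 kip·in.

φM_n ≈ 6160 kip·in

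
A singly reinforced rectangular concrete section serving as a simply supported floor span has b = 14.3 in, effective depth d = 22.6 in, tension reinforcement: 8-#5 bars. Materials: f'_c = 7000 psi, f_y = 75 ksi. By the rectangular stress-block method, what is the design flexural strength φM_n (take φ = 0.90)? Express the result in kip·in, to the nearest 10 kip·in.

φM_n ≈ 3600 kip·in

A_s = 8 × 0.31 = 2.48 in².
T = A_s f_y = 2.48 × 75 = 186 kips.
a = T/(0.85 f'_c b) = 186/(0.85 × 7 × 14.3) = 2.186 in.
M_n = T(d − a/2) = 186 × (22.6 − 1.093) = 4000.3 kip·in.
φM_n = 0.90 × 4000.3 = 3600.3 kip·in.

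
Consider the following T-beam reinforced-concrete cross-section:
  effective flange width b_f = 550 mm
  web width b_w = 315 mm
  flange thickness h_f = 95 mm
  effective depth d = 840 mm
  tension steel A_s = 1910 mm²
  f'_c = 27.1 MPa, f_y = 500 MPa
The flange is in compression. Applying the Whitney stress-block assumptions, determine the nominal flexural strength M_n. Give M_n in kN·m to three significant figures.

Tension: T = A_s f_y = 1910 × 500 = 955000 N.
Try a within the flange: a = T/(0.85 f'_c b_f) = 955000/(0.85 × 27.1 × 550) = 75.38 mm.
Since a = 75.38 ≤ h_f = 95 mm, the stress block lies entirely in the flange; analyse as a rectangular beam of width b_f.
M_n = T(d − a/2) = 955000 × (840 − 37.69) = 766.21 × 10⁶ N·mm.
M_n = 766.21 kN·m.

M_n ≈ 766 kN·m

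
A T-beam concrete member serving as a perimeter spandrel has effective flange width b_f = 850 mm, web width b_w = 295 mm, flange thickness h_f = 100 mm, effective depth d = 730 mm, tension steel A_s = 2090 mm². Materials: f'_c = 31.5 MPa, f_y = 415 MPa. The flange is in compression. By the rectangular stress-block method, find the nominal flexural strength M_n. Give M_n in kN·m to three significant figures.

M_n ≈ 617 kN·m

Tension: T = A_s f_y = 2090 × 415 = 867350 N.
Try a within the flange: a = T/(0.85 f'_c b_f) = 867350/(0.85 × 31.5 × 850) = 38.11 mm.
Since a = 38.11 ≤ h_f = 100 mm, the stress block lies entirely in the flange; analyse as a rectangular beam of width b_f.
M_n = T(d − a/2) = 867350 × (730 − 19.055) = 616.64 × 10⁶ N·mm.
M_n = 616.64 kN·m.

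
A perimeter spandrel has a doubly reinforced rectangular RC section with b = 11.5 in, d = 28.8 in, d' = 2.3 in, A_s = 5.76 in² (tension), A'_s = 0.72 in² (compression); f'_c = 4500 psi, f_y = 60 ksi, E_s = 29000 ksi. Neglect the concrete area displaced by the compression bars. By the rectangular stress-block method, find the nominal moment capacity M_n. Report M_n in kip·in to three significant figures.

M_n ≈ 8810 kip·in

Assume both steels yield.
a = (A_s − A'_s) f_y/(0.85 f'_c b) = (5.76 − 0.72) × 60/(0.85 × 4.5 × 11.5) = 6.875 in.
c = a/β₁ = 6.875/0.825 = 8.333 in; ε'_s = 0.003(c − d')/c = 0.0022 ≥ ε_y = 0.0021, so the compression steel yields.
M_n = (A_s − A'_s) f_y (d − a/2) + A'_s f_y (d − d') = 302.4 × (28.8 − 3.4375) + 43.2 × (28.8 − 2.3) = 7669.6 + 1144.8 = 8814.4 kip·in.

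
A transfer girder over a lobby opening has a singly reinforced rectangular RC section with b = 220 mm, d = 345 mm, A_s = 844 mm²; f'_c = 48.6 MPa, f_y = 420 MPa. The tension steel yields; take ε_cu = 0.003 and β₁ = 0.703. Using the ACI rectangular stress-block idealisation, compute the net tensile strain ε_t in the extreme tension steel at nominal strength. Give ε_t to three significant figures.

ε_t ≈ 0.0157

a = A_s f_y/(0.85 f'_c b) = 39.00 mm.
β₁ = 0.703, so c = a/β₁ = 39.00/0.703 = 55.48 mm.
From the linear strain diagram with ε_cu = 0.003: ε_t = 0.003 (d − c)/c = 0.003 × (345 − 55.48)/55.48 = 0.0157.
Since ε_t ≥ 0.005, the section is tension-controlled.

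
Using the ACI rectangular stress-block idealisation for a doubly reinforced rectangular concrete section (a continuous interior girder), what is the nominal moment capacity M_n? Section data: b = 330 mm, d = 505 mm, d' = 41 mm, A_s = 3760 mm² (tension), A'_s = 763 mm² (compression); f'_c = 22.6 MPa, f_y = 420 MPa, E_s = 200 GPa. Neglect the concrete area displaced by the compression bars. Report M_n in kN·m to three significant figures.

M_n ≈ 659 kN·m

Assume both tension and compression steel yield.
Net tension couple steel: A_s − A'_s = 2997 mm².
a = (A_s − A'_s) f_y / (0.85 f'_c b) = 1258740/(0.85 × 22.6 × 330) = 198.56 mm.
c = a/β₁ = 198.56/0.85 = 233.60 mm; ε'_s = 0.003(c − d')/c = 0.0025 ≥ f_y/E_s = 0.0021, so compression steel does yield.
M_n = (A_s − A'_s) f_y (d − a/2) + A'_s f_y (d − d') = [1258740 × (505 − 99.28) + 320460 × (505 − 41)] × 10⁻⁶ = 510.70 + 148.69 = 659.39 kN·m.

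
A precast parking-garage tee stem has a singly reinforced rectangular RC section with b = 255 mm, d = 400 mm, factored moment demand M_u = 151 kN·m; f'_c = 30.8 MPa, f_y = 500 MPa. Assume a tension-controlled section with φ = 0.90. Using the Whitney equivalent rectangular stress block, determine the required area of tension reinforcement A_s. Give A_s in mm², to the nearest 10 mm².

M_n = M_u/φ = 151/0.90 = 167.778 kN·m.
With M_n = 0.85 f'_c a b (d − a/2), solve the quadratic for a:
a = d − √(d² − 2M_n/(0.85 f'_c b)) = 400 − √(400² − 2 × 167.778×10⁶/(0.85 × 30.8 × 255)) = 68.74 mm.
A_s = 0.85 f'_c a b / f_y = 0.85 × 30.8 × 68.74 × 255 / 500 = 917.8 mm².

A_s ≈ 920 mm²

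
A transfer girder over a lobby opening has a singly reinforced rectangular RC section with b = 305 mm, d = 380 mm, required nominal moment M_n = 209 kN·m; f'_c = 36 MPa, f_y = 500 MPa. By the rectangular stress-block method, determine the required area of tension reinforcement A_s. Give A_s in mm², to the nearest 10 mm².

With M_n = 0.85 f'_c a b (d − a/2), solve the quadratic for a:
a = d − √(d² − 2M_n/(0.85 f'_c b)) = 380 − √(380² − 2 × 209×10⁶/(0.85 × 36 × 305)) = 64.39 mm.
A_s = 0.85 f'_c a b / f_y = 0.85 × 36 × 64.39 × 305 / 500 = 1201.9 mm².

A_s ≈ 1200 mm²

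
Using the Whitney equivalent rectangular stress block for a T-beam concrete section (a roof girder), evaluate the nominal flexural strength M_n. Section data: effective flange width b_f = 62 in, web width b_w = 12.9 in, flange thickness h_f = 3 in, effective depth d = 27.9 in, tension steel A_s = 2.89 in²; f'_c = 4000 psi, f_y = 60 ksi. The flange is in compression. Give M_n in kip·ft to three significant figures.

M_n ≈ 397 kip·ft

Tension: T = A_s f_y = 2.89 × 60 = 173.4 kips.
Try a within the flange: a = T/(0.85 f'_c b_f) = 173.4/(0.85 × 4 × 62) = 0.823 in.
Since a = 0.823 ≤ h_f = 3 in, the stress block lies entirely in the flange; analyse as a rectangular beam of width b_f.
M_n = T(d − a/2) = 173.4 × (27.9 − 0.4115) = 4766.5 kip·in.
M_n = 4766.5/12 = 397.21 kip·ft.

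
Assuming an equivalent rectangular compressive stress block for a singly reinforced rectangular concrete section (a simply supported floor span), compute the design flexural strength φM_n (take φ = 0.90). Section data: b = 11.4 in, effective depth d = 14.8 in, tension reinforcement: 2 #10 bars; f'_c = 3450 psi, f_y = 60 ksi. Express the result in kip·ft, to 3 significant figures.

A_s = 2 × 1.27 = 2.54 in².
T = A_s f_y = 2.54 × 60 = 152.4 kips.
a = T/(0.85 f'_c b) = 152.4/(0.85 × 3.45 × 11.4) = 4.559 in.
M_n = T(d − a/2) = 152.4 × (14.8 − 2.2795) = 1908.1 kip·in = 1908.1/12 = 159.01 kip·ft.
φM_n = 0.90 × 159.01 = 143.11 kip·ft.

φM_n ≈ 143 kip·ft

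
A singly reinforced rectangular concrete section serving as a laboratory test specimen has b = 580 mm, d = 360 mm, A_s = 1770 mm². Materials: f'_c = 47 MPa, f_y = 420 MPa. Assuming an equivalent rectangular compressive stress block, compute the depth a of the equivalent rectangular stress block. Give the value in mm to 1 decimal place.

a ≈ 32.1 mm

T = A_s f_y = 1770 × 420 = 743400 N = 743.4 kN.
Setting C = 0.85 f'_c a b equal to T: a = 743400/(0.85 × 47 × 580) = 32.1 mm.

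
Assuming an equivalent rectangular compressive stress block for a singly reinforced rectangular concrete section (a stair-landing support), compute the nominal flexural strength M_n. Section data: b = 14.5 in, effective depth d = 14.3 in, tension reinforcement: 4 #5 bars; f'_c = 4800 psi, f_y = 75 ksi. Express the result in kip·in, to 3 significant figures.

M_n ≈ 1260 kip·in

A_s = 4 × 0.31 = 1.24 in².
T = A_s f_y = 1.24 × 75 = 93 kips.
a = T/(0.85 f'_c b) = 93/(0.85 × 4.8 × 14.5) = 1.572 in.
M_n = T(d − a/2) = 93 × (14.3 − 0.786) = 1256.8 kip·in.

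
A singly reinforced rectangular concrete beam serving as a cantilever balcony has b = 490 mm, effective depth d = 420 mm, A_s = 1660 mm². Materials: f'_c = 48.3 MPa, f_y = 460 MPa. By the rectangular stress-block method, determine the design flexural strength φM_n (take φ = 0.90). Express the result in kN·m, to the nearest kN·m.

T = A_s f_y = 1660 × 460 = 763600 N = 763.6 kN.
From C = T: a = T/(0.85 f'_c b) = 763600/(0.85 × 48.3 × 490) = 37.96 mm.
M_n = T(d − a/2) = 763.6 kN × (420 − 18.98) mm = 306.22 kN·m.
φM_n = 0.90 × 306.22 = 275.60 kN·m.

φM_n ≈ 276 kN·m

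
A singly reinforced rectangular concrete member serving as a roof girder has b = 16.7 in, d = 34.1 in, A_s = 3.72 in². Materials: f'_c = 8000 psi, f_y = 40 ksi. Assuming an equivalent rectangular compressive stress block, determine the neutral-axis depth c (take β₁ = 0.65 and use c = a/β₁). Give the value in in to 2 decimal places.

T = A_s f_y = 3.72 × 40 = 148.8 kips.
a = T/(0.85 f'_c b) = 148.8/(0.85 × 8 × 16.7) = 1.3103 in.
With β₁ = 0.65, c = a/β₁ = 1.3103/0.65 = 2.02 in.

c ≈ 2.02 in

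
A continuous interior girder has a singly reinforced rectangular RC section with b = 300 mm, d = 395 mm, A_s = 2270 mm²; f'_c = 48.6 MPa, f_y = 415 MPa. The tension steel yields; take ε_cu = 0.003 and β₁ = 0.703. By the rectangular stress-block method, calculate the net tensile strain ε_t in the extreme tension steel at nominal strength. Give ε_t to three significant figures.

a = A_s f_y/(0.85 f'_c b) = 76.01 mm.
β₁ = 0.703, so c = a/β₁ = 76.01/0.703 = 108.12 mm.
From the linear strain diagram with ε_cu = 0.003: ε_t = 0.003 (d − c)/c = 0.003 × (395 − 108.12)/108.12 = 0.00796.
Since ε_t ≥ 0.005, the section is tension-controlled.

ε_t ≈ 0.00796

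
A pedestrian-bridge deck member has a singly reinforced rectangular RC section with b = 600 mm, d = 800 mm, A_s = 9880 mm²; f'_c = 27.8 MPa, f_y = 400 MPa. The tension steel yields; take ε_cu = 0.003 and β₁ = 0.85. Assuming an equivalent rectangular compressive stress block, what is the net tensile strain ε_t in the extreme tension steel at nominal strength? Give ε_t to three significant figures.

ε_t ≈ 0.00432

a = A_s f_y/(0.85 f'_c b) = 278.74 mm.
β₁ = 0.85, so c = a/β₁ = 278.74/0.85 = 327.93 mm.
From the linear strain diagram with ε_cu = 0.003: ε_t = 0.003 (d − c)/c = 0.003 × (800 − 327.93)/327.93 = 0.00432.
ε_t is between 0.004 and 0.005 — transition zone.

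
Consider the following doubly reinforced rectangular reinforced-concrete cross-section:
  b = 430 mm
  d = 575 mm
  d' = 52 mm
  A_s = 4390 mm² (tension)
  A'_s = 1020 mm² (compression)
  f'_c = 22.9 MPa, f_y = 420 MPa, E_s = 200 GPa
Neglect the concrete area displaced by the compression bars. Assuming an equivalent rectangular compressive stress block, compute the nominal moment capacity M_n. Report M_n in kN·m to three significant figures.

M_n ≈ 918 kN·m

Assume both tension and compression steel yield.
Net tension couple steel: A_s − A'_s = 3370 mm².
a = (A_s − A'_s) f_y / (0.85 f'_c b) = 1415400/(0.85 × 22.9 × 430) = 169.10 mm.
c = a/β₁ = 169.10/0.85 = 198.94 mm; ε'_s = 0.003(c − d')/c = 0.0022 ≥ f_y/E_s = 0.0021, so compression steel does yield.
M_n = (A_s − A'_s) f_y (d − a/2) + A'_s f_y (d − d') = [1415400 × (575 − 84.55) + 428400 × (575 − 52)] × 10⁻⁶ = 694.18 + 224.05 = 918.23 kN·m.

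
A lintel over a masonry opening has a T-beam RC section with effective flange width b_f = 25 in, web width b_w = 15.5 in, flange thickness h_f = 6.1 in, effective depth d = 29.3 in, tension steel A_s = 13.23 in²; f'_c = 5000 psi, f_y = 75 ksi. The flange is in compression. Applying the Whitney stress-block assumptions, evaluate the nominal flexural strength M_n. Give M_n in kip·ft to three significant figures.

Tension: T = A_s f_y = 13.23 × 75 = 992.25 kips.
Try a within the flange: a = T/(0.85 f'_c b_f) = 992.25/(0.85 × 5 × 25) = 9.339 in.
a = 9.339 > h_f = 6.1 in: the block extends into the web. Split into flange-overhang and web parts.
C_f = 0.85 f'_c (b_f − b_w) h_f = 0.85 × 5 × (25 − 15.5) × 6.1 = 246.3 kips.
Remaining web compression depth: a_w = (T − C_f)/(0.85 f'_c b_w) = (992.25 − 246.3)/(0.85 × 5 × 15.5) = 11.324 in.
M_n = C_f(d − h_f/2) + (T − C_f)(d − a_w/2) = 246.3 × (29.3 − 3.05) + 745.95 × (29.3 − 5.662) = 6465.4 + 17632.8 = 24098.2 kip·in.
M_n = 24098.2/12 = 2008.18 kip·ft.

M_n ≈ 2010 kip·ft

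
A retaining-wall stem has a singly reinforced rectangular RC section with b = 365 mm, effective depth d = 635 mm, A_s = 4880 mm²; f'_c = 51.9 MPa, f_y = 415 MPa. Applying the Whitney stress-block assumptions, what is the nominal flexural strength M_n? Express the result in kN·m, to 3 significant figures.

T = A_s f_y = 4880 × 415 = 2025200 N = 2025.2 kN.
From C = T: a = T/(0.85 f'_c b) = 2025200/(0.85 × 51.9 × 365) = 125.77 mm.
M_n = T(d − a/2) = 2025.2 kN × (635 − 62.885) mm = 1158.65 kN·m.

M_n ≈ 1160 kN·m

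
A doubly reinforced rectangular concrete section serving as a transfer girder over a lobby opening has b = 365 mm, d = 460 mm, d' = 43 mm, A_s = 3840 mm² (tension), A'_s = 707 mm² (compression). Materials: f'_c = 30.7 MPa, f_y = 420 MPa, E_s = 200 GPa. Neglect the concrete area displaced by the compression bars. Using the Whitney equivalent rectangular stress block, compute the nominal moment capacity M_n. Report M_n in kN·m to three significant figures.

M_n ≈ 638 kN·m

Assume both tension and compression steel yield.
Net tension couple steel: A_s − A'_s = 3133 mm².
a = (A_s − A'_s) f_y / (0.85 f'_c b) = 1315860/(0.85 × 30.7 × 365) = 138.15 mm.
c = a/β₁ = 138.15/0.831 = 166.25 mm; ε'_s = 0.003(c − d')/c = 0.0022 ≥ f_y/E_s = 0.0021, so compression steel does yield.
M_n = (A_s − A'_s) f_y (d − a/2) + A'_s f_y (d − d') = [1315860 × (460 − 69.075) + 296940 × (460 − 43)] × 10⁻⁶ = 514.40 + 123.82 = 638.22 kN·m.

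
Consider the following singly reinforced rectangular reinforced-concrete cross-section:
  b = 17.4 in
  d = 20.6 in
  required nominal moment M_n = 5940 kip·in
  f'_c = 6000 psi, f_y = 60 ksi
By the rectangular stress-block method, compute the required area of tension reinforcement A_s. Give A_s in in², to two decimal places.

From M_n = 0.85 f'_c a b (d − a/2):
a = d − √(d² − 2M_n/(0.85 f'_c b)) = 20.6 − √(20.6² − 2 × 5940/(0.85 × 6 × 17.4)) = 3.556 in.
A_s = 0.85 f'_c a b / f_y = 0.85 × 6 × 3.556 × 17.4 / 60 = 5.259 in².

A_s ≈ 5.26 in²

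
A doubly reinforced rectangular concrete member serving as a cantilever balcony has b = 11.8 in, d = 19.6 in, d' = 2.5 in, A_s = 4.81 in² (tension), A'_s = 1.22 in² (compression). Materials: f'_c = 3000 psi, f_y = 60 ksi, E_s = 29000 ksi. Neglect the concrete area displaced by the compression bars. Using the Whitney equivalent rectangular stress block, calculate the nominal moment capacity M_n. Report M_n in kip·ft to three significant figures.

Assume both steels yield.
a = (A_s − A'_s) f_y/(0.85 f'_c b) = (4.81 − 1.22) × 60/(0.85 × 3 × 11.8) = 7.159 in.
c = a/β₁ = 7.159/0.85 = 8.422 in; ε'_s = 0.003(c − d')/c = 0.0021 ≥ ε_y = 0.0021, so the compression steel yields.
M_n = (A_s − A'_s) f_y (d − a/2) + A'_s f_y (d − d') = 215.4 × (19.6 − 3.5795) + 73.2 × (19.6 − 2.5) = 3450.8 + 1251.7 = 4702.5 kip·in = 4702.5/12 = 391.88 kip·ft.

M_n ≈ 392 kip·ft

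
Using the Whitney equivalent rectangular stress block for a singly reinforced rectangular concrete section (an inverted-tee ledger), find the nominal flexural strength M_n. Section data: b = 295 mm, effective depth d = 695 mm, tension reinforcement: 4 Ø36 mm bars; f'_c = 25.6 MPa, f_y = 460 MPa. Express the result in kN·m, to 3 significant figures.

M_n ≈ 1030 kN·m

A_s = 4 × 1018 = 4072 mm².
T = A_s f_y = 4072 × 460 = 1873120 N = 1873.12 kN.
From C = T: a = T/(0.85 f'_c b) = 1873120/(0.85 × 25.6 × 295) = 291.80 mm.
M_n = T(d − a/2) = 1873.12 kN × (695 − 145.9) mm = 1028.53 kN·m.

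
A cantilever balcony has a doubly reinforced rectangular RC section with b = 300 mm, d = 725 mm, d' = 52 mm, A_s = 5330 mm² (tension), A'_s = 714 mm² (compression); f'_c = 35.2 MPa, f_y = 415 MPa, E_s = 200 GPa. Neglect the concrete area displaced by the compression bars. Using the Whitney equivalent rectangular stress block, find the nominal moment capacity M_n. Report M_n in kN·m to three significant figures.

Assume both tension and compression steel yield.
Net tension couple steel: A_s − A'_s = 4616 mm².
a = (A_s − A'_s) f_y / (0.85 f'_c b) = 1915640/(0.85 × 35.2 × 300) = 213.42 mm.
c = a/β₁ = 213.42/0.799 = 267.11 mm; ε'_s = 0.003(c − d')/c = 0.0024 ≥ f_y/E_s = 0.0021, so compression steel does yield.
M_n = (A_s − A'_s) f_y (d − a/2) + A'_s f_y (d − d') = [1915640 × (725 − 106.71) + 296310 × (725 − 52)] × 10⁻⁶ = 1184.42 + 199.42 = 1383.84 kN·m.

M_n ≈ 1380 kN·m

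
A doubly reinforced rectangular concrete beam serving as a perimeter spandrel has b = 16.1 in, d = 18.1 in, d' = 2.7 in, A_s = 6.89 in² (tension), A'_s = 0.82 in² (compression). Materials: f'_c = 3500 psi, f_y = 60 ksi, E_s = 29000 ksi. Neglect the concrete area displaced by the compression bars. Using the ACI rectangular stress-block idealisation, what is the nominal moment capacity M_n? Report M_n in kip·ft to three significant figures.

M_n ≈ 497 kip·ft

Assume both steels yield.
a = (A_s − A'_s) f_y/(0.85 f'_c b) = (6.89 − 0.82) × 60/(0.85 × 3.5 × 16.1) = 7.604 in.
c = a/β₁ = 7.604/0.85 = 8.946 in; ε'_s = 0.003(c − d')/c = 0.0021 ≥ ε_y = 0.0021, so the compression steel yields.
M_n = (A_s − A'_s) f_y (d − a/2) + A'_s f_y (d − d') = 364.2 × (18.1 − 3.802) + 49.2 × (18.1 − 2.7) = 5207.3 + 757.7 = 5965.0 kip·in = 5965.0/12 = 497.08 kip·ft.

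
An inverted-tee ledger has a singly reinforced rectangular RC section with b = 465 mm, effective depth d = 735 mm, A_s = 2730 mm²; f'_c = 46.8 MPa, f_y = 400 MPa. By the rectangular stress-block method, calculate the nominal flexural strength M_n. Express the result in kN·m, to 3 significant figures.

M_n ≈ 770 kN·m

T = A_s f_y = 2730 × 400 = 1092000 N = 1092 kN.
From C = T: a = T/(0.85 f'_c b) = 1092000/(0.85 × 46.8 × 465) = 59.03 mm.
M_n = T(d − a/2) = 1092 kN × (735 − 29.515) mm = 770.39 kN·m.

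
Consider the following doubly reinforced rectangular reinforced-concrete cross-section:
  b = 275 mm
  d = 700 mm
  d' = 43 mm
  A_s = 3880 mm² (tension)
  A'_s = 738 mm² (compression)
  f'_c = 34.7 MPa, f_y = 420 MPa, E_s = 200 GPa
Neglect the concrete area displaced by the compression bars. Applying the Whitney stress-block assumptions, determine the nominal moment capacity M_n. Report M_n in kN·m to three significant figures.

Assume both tension and compression steel yield.
Net tension couple steel: A_s − A'_s = 3142 mm².
a = (A_s − A'_s) f_y / (0.85 f'_c b) = 1319640/(0.85 × 34.7 × 275) = 162.70 mm.
c = a/β₁ = 162.70/0.802 = 202.87 mm; ε'_s = 0.003(c − d')/c = 0.0024 ≥ f_y/E_s = 0.0021, so compression steel does yield.
M_n = (A_s − A'_s) f_y (d − a/2) + A'_s f_y (d − d') = [1319640 × (700 − 81.35) + 309960 × (700 − 43)] × 10⁻⁶ = 816.40 + 203.64 = 1020.04 kN·m.

M_n ≈ 1020 kN·m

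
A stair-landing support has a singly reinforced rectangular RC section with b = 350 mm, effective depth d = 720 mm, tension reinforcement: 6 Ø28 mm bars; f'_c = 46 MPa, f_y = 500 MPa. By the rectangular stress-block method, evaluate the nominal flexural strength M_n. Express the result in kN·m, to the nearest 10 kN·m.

A_s = 6 × 616 = 3696 mm².
T = A_s f_y = 3696 × 500 = 1848000 N = 1848 kN.
From C = T: a = T/(0.85 f'_c b) = 1848000/(0.85 × 46 × 350) = 135.04 mm.
M_n = T(d − a/2) = 1848 kN × (720 − 67.52) mm = 1205.78 kN·m.

M_n ≈ 1210 kN·m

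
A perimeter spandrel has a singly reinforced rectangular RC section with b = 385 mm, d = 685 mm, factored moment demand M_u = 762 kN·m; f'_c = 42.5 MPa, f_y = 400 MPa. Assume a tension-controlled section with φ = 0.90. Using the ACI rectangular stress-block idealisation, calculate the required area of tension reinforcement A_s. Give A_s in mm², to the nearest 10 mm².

M_n = M_u/φ = 762/0.90 = 846.667 kN·m.
With M_n = 0.85 f'_c a b (d − a/2), solve the quadratic for a:
a = d − √(d² − 2M_n/(0.85 f'_c b)) = 685 − √(685² − 2 × 846.667×10⁶/(0.85 × 42.5 × 385)) = 95.53 mm.
A_s = 0.85 f'_c a b / f_y = 0.85 × 42.5 × 95.53 × 385 / 400 = 3321.6 mm².

A_s ≈ 3320 mm²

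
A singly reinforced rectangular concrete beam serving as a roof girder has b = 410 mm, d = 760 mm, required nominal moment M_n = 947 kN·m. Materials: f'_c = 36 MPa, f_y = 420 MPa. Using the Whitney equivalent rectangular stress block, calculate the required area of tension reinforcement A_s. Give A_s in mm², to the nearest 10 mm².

With M_n = 0.85 f'_c a b (d − a/2), solve the quadratic for a:
a = d − √(d² − 2M_n/(0.85 f'_c b)) = 760 − √(760² − 2 × 947×10⁶/(0.85 × 36 × 410)) = 106.83 mm.
A_s = 0.85 f'_c a b / f_y = 0.85 × 36 × 106.83 × 410 / 420 = 3191.2 mm².

A_s ≈ 3190 mm²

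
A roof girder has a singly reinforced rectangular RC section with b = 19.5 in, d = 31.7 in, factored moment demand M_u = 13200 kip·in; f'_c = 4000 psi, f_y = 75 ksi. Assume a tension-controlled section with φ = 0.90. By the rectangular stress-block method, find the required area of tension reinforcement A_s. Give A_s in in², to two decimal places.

M_n = M_u/φ = 13200/0.90 = 14666.7 kip·in.
From M_n = 0.85 f'_c a b (d − a/2):
a = d − √(d² − 2M_n/(0.85 f'_c b)) = 31.7 − √(31.7² − 2 × 14666.7/(0.85 × 4 × 19.5)) = 7.984 in.
A_s = 0.85 f'_c a b / f_y = 0.85 × 4 × 7.984 × 19.5 / 75 = 7.058 in².

A_s ≈ 7.06 in²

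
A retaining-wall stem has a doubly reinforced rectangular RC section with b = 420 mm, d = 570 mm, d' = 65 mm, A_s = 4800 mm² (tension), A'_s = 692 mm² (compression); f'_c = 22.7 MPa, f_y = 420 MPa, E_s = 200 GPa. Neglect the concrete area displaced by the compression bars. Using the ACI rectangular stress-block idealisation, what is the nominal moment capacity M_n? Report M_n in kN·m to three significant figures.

Assume both tension and compression steel yield.
Net tension couple steel: A_s − A'_s = 4108 mm².
a = (A_s − A'_s) f_y / (0.85 f'_c b) = 1725360/(0.85 × 22.7 × 420) = 212.90 mm.
c = a/β₁ = 212.90/0.85 = 250.47 mm; ε'_s = 0.003(c − d')/c = 0.0022 ≥ f_y/E_s = 0.0021, so compression steel does yield.
M_n = (A_s − A'_s) f_y (d − a/2) + A'_s f_y (d − d') = [1725360 × (570 − 106.45) + 290640 × (570 − 65)] × 10⁻⁶ = 799.79 + 146.77 = 946.56 kN·m.

M_n ≈ 947 kN·m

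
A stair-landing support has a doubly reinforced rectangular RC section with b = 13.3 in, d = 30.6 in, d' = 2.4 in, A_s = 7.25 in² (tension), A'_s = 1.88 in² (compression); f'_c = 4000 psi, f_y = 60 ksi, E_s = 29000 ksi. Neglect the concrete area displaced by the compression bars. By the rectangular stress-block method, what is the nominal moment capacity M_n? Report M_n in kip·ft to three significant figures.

Assume both steels yield.
a = (A_s − A'_s) f_y/(0.85 f'_c b) = (7.25 − 1.88) × 60/(0.85 × 4 × 13.3) = 7.125 in.
c = a/β₁ = 7.125/0.85 = 8.382 in; ε'_s = 0.003(c − d')/c = 0.0021 ≥ ε_y = 0.0021, so the compression steel yields.
M_n = (A_s − A'_s) f_y (d − a/2) + A'_s f_y (d − d') = 322.2 × (30.6 − 3.5625) + 112.8 × (30.6 − 2.4) = 8711.5 + 3181.0 = 11892.5 kip·in = 11892.5/12 = 991.04 kip·ft.

M_n ≈ 991 kip·ft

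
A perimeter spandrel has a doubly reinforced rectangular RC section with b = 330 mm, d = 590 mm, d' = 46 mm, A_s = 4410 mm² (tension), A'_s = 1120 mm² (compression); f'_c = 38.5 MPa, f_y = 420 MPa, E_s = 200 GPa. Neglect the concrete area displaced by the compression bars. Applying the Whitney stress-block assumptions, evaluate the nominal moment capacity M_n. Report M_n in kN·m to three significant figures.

Assume both tension and compression steel yield.
Net tension couple steel: A_s − A'_s = 3290 mm².
a = (A_s − A'_s) f_y / (0.85 f'_c b) = 1381800/(0.85 × 38.5 × 330) = 127.95 mm.
c = a/β₁ = 127.95/0.775 = 165.10 mm; ε'_s = 0.003(c − d')/c = 0.0022 ≥ f_y/E_s = 0.0021, so compression steel does yield.
M_n = (A_s − A'_s) f_y (d − a/2) + A'_s f_y (d − d') = [1381800 × (590 − 63.975) + 470400 × (590 − 46)] × 10⁻⁶ = 726.86 + 255.90 = 982.76 kN·m.

M_n ≈ 983 kN·m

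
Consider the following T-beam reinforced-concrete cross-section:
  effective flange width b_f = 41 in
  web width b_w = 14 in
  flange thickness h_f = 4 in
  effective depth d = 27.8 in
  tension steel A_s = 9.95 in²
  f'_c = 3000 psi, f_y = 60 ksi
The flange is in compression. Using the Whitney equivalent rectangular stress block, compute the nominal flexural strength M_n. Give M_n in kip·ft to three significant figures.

M_n ≈ 1220 kip·ft

Tension: T = A_s f_y = 9.95 × 60 = 597 kips.
Try a within the flange: a = T/(0.85 f'_c b_f) = 597/(0.85 × 3 × 41) = 5.710 in.
a = 5.710 > h_f = 4 in: the block extends into the web. Split into flange-overhang and web parts.
C_f = 0.85 f'_c (b_f − b_w) h_f = 0.85 × 3 × (41 − 14) × 4 = 275.4 kips.
Remaining web compression depth: a_w = (T − C_f)/(0.85 f'_c b_w) = (597 − 275.4)/(0.85 × 3 × 14) = 9.008 in.
M_n = C_f(d − h_f/2) + (T − C_f)(d − a_w/2) = 275.4 × (27.8 − 2) + 321.6 × (27.8 − 4.504) = 7105.3 + 7492.0 = 14597.3 kip·in.
M_n = 14597.3/12 = 1216.44 kip·ft.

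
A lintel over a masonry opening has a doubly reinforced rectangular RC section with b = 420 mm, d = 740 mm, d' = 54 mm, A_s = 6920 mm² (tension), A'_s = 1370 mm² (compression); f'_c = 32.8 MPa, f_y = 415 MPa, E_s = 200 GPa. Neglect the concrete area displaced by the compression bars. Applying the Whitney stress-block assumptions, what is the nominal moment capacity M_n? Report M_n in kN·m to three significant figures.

M_n ≈ 1870 kN·m

Assume both tension and compression steel yield.
Net tension couple steel: A_s − A'_s = 5550 mm².
a = (A_s − A'_s) f_y / (0.85 f'_c b) = 2303250/(0.85 × 32.8 × 420) = 196.70 mm.
c = a/β₁ = 196.70/0.816 = 241.05 mm; ε'_s = 0.003(c − d')/c = 0.0023 ≥ f_y/E_s = 0.0021, so compression steel does yield.
M_n = (A_s − A'_s) f_y (d − a/2) + A'_s f_y (d − d') = [2303250 × (740 − 98.35) + 568550 × (740 − 54)] × 10⁻⁶ = 1477.88 + 390.03 = 1867.91 kN·m.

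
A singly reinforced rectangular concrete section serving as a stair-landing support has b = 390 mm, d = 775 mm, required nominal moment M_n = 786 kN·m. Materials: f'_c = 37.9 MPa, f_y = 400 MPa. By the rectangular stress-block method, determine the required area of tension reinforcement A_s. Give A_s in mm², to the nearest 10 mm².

With M_n = 0.85 f'_c a b (d − a/2), solve the quadratic for a:
a = d − √(d² − 2M_n/(0.85 f'_c b)) = 775 − √(775² − 2 × 786×10⁶/(0.85 × 37.9 × 390)) = 85.43 mm.
A_s = 0.85 f'_c a b / f_y = 0.85 × 37.9 × 85.43 × 390 / 400 = 2683.3 mm².

A_s ≈ 2680 mm²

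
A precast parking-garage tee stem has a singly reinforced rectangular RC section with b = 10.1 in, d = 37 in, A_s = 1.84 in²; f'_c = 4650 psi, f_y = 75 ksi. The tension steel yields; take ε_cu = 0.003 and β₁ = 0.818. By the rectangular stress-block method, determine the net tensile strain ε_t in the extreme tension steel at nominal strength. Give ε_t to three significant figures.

a = A_s f_y/(0.85 f'_c b) = 3.457 in.
β₁ = 0.818, so c = a/β₁ = 3.457/0.818 = 4.226 in.
From the linear strain diagram with ε_cu = 0.003: ε_t = 0.003 (d − c)/c = 0.003 × (37 − 4.226)/4.226 = 0.0233.
Since ε_t ≥ 0.005, the section is tension-controlled.

ε_t ≈ 0.0233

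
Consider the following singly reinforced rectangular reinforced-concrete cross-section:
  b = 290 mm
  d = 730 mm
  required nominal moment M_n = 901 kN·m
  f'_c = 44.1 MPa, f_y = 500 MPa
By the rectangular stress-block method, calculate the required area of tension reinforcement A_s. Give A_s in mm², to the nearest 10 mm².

With M_n = 0.85 f'_c a b (d − a/2), solve the quadratic for a:
a = d − √(d² − 2M_n/(0.85 f'_c b)) = 730 − √(730² − 2 × 901×10⁶/(0.85 × 44.1 × 290)) = 124.09 mm.
A_s = 0.85 f'_c a b / f_y = 0.85 × 44.1 × 124.09 × 290 / 500 = 2697.9 mm².

A_s ≈ 2700 mm²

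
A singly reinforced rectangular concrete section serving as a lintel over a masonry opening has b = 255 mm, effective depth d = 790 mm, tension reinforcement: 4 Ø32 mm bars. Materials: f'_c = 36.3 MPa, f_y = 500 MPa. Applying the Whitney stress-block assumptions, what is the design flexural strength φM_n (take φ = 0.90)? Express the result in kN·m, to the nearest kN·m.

φM_n ≈ 995 kN·m

A_s = 4 × 804 = 3216 mm².
T = A_s f_y = 3216 × 500 = 1608000 N = 1608 kN.
From C = T: a = T/(0.85 f'_c b) = 1608000/(0.85 × 36.3 × 255) = 204.37 mm.
M_n = T(d − a/2) = 1608 kN × (790 − 102.185) mm = 1106.01 kN·m.
φM_n = 0.90 × 1106.01 = 995.41 kN·m.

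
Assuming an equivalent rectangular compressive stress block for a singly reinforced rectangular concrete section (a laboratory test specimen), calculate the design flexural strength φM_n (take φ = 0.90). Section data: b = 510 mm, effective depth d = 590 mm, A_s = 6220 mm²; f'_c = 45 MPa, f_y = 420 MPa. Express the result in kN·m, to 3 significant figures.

φM_n ≈ 1230 kN·m

T = A_s f_y = 6220 × 420 = 2612400 N = 2612.4 kN.
From C = T: a = T/(0.85 f'_c b) = 2612400/(0.85 × 45 × 510) = 133.92 mm.
M_n = T(d − a/2) = 2612.4 kN × (590 − 66.96) mm = 1366.39 kN·m.
φM_n = 0.90 × 1366.39 = 1229.75 kN·m.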